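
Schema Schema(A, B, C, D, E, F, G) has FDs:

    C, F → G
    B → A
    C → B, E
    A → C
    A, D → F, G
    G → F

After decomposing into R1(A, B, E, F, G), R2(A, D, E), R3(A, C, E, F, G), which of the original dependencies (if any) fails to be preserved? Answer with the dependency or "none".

Check A, D → F, G: no single fragment contains all of {A, D, F, G}, and the restricted closure of {A, D} across the fragments never reaches {F, G}.
C, F → G is preserved.
B → A is preserved.
C → B, E is preserved.
A → C is preserved.
G → F is preserved.

A, D → F, G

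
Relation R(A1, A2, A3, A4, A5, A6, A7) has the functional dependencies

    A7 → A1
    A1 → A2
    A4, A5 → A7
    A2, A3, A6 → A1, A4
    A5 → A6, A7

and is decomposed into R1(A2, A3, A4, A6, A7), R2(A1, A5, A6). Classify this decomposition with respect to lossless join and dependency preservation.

lossy and not dependency-preserving

Lossless test: (A6)⁺ = {A6}, which is a superkey of neither fragment — lossy.
Dependency preservation: the restricted closure of {A7} across the fragments never reaches {A1}, so A7 → A1 cannot be enforced without a join — not preserved.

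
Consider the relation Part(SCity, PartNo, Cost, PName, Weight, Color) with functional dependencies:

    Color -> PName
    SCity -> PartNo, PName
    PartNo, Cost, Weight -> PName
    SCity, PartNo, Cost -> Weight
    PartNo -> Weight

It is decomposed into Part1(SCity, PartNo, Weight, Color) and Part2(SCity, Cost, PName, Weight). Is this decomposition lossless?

Common attributes: Part1 ∩ Part2 = {SCity, Weight}.
Closure of {SCity, Weight}: SCity → PartNo, PName applies, adding PartNo, PName. So (SCity, Weight)⁺ = {SCity, PartNo, PName, Weight}.
The closure contains neither all of Part1 = {SCity, PartNo, Weight, Color} nor all of Part2 = {SCity, Cost, PName, Weight}, so the common attributes are not a superkey of either fragment. The join is lossy.

No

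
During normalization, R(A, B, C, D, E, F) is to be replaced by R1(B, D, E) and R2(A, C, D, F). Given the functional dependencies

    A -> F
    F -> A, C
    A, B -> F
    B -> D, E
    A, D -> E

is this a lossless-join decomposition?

No

Common attributes: R1 ∩ R2 = {D}.
No dependency enlarges {D}, so (D)⁺ = {D}.
The closure contains neither all of R1 = {B, D, E} nor all of R2 = {A, C, D, F}, so the common attributes are not a superkey of either fragment. The join is lossy.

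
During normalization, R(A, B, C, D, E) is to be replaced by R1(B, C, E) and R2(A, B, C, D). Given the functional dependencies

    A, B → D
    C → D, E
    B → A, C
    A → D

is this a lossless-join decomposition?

Common attributes: R1 ∩ R2 = {B, C}.
Closure of {B, C}: C → D, E applies, adding D, E; B → A, C applies, adding A. So (B, C)⁺ = {A, B, C, D, E}.
This closure contains every attribute of R1, so R1 ∩ R2 → R1. The join is lossless.

Yes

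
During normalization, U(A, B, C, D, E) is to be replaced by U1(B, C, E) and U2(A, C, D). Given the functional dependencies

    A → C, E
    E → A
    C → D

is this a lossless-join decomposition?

No

Common attributes: U1 ∩ U2 = {C}.
Closure of {C}: C → D applies, adding D. So (C)⁺ = {C, D}.
The closure contains neither all of U1 = {B, C, E} nor all of U2 = {A, C, D}, so the common attributes are not a superkey of either fragment. The join is lossy.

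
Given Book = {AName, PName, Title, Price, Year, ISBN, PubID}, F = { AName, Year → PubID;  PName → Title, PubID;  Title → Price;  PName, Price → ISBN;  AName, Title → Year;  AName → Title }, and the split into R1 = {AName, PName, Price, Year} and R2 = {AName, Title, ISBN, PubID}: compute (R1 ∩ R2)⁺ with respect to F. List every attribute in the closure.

AName, Title, Price, Year, PubID

R1 ∩ R2 = {AName}.
AName → Title applies, adding Title
Title → Price applies, adding Price
AName, Title → Year applies, adding Year
AName, Year → PubID applies, adding PubID
Closure: {AName, Title, Price, Year, PubID}.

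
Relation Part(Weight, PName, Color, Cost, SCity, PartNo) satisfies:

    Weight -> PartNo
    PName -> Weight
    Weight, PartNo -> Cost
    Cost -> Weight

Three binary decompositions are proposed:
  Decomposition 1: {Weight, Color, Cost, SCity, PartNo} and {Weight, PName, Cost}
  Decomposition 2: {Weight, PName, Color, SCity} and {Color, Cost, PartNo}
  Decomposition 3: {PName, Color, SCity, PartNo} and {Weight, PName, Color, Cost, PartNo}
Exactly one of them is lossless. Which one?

Decomposition 3

Decomposition 1: common = {Weight, Cost}, closure = {Weight, Cost, PartNo} → lossy.
Decomposition 2: common = {Color}, closure = {Color} → lossy.
Decomposition 3: common = {PName, Color, PartNo}, closure = {Weight, PName, Color, Cost, PartNo} → lossless.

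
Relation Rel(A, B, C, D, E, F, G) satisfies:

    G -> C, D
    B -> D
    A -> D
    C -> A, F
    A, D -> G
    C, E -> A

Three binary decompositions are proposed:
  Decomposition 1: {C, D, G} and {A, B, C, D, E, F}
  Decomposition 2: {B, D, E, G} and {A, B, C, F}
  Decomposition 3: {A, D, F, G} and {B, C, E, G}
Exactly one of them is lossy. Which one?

Decomposition 1: common = {C, D}, closure = {A, C, D, F, G} → lossless.
Decomposition 2: common = {B}, closure = {B, D} → lossy.
Decomposition 3: common = {G}, closure = {A, C, D, F, G} → lossless.

Decomposition 2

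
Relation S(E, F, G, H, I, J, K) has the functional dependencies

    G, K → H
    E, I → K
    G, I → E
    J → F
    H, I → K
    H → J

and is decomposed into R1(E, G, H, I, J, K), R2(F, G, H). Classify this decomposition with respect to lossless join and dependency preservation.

lossless but not dependency-preserving

Lossless test: (G, H)⁺ = {F, G, H, J}, which contains all of one fragment — lossless.
Dependency preservation: the restricted closure of {J} across the fragments never reaches {F}, so J → F cannot be enforced without a join — not preserved.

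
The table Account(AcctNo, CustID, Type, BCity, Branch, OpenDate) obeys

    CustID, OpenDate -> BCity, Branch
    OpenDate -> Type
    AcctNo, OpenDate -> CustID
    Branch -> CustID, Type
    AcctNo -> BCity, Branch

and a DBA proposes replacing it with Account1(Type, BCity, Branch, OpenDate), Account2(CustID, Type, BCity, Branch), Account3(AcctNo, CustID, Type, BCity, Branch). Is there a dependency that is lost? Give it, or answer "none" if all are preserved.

Check CustID, OpenDate → BCity, Branch: no single fragment contains all of {CustID, BCity, Branch, OpenDate}, and the restricted closure of {CustID, OpenDate} across the fragments never reaches {BCity, Branch}.
OpenDate → Type is preserved.
AcctNo, OpenDate → CustID is preserved.
Branch → CustID, Type is preserved.
AcctNo → BCity, Branch is preserved.

CustID, OpenDate -> BCity, Branch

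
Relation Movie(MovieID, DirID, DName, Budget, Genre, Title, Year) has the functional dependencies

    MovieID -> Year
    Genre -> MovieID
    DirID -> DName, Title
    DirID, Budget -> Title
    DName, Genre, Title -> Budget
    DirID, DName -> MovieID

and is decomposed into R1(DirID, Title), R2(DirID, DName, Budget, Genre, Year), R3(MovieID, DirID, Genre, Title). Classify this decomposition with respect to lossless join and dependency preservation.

lossless but not dependency-preserving

Lossless test (chase): Rows 2 and 3 agree on Genre; apply Genre→MovieID and equate their MovieID entries. Rows 1 and 2 agree on DirID; apply DirID→DName, Title and equate their DName, Title entries. Rows 1 and 3 agree on DirID; apply DirID→DName, Title and equate their DName, Title entries. Rows 2 and 3 agree on DName, Genre, Title; apply DName, Genre, Title→Budget and equate their Budget entries. Rows 1 and 2 agree on DirID, DName; apply DirID, DName→MovieID and equate their MovieID entries. Rows 1 and 2 agree on MovieID; apply MovieID→Year and equate their Year entries. Rows 1 and 3 agree on MovieID; apply MovieID→Year and equate their Year entries. Row 2 is now all distinguished symbols — the join is lossless.
Dependency preservation: the restricted closure of {MovieID} across the fragments never reaches {Year}, so MovieID → Year cannot be enforced without a join — not preserved.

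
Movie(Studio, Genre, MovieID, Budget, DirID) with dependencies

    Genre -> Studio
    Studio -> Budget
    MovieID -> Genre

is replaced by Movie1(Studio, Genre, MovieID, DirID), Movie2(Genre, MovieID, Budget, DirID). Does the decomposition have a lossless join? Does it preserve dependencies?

Lossless test: (Genre, MovieID, DirID)⁺ = {Studio, Genre, MovieID, Budget, DirID}, which contains all of one fragment — lossless.
Dependency preservation: the restricted closure of {Studio} across the fragments never reaches {Budget}, so Studio → Budget cannot be enforced without a join — not preserved.

lossless but not dependency-preserving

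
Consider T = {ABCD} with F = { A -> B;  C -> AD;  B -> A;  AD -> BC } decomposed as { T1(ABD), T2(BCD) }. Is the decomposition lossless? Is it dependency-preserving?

Lossless test: (BD)⁺ = {ABCD}, which contains all of one fragment — lossless.
Dependency preservation: C → AD; AD → BC are not contained in any single fragment, but the restricted closure of each left-hand side across the fragments still reaches the right-hand side; the remaining FDs each lie inside some fragment. All dependencies are preserved.

lossless and dependency-preserving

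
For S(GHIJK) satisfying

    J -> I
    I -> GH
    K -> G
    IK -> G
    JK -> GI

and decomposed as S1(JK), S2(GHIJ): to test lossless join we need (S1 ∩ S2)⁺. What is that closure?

S1 ∩ S2 = {J}.
J → I applies, adding I
I → GH applies, adding GH
Closure: {GHIJ}.

GHIJ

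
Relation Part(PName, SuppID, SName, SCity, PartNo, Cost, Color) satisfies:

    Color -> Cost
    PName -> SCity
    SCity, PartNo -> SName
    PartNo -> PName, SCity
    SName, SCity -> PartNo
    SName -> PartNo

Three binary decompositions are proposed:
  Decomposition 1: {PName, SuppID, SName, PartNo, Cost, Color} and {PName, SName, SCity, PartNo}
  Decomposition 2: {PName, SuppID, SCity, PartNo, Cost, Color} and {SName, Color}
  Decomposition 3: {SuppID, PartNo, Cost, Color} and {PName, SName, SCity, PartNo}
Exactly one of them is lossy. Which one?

Decomposition 1: common = {PName, SName, PartNo}, closure = {PName, SName, SCity, PartNo} → lossless.
Decomposition 2: common = {Color}, closure = {Cost, Color} → lossy.
Decomposition 3: common = {PartNo}, closure = {PName, SName, SCity, PartNo} → lossless.

Decomposition 2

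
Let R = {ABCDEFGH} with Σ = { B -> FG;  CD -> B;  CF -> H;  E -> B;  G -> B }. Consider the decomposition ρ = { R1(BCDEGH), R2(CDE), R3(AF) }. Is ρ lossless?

Chase test. Columns are ABCDEFGH; row i has aⱼ where attribute j ∈ Ri, else bᵢⱼ.
Initial tableau (one row per fragment):
  row 1: b11 a2 a3 a4 a5 b16 a7 a8
  row 2: b21 b22 a3 a4 a5 b26 b27 b28
  row 3: a1 b32 b33 b34 b35 a6 b37 b38
Rows 1 and 2 agree on CD; apply CD→B and equate their B entries.
Rows 1 and 2 agree on B; apply B→FG and equate their FG entries.
Rows 1 and 2 agree on CF; apply CF→H and equate their H entries.
No row becomes fully distinguished — the join is lossy.

No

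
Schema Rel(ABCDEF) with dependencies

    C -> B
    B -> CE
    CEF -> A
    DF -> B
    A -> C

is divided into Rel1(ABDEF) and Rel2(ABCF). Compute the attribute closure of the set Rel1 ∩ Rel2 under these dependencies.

ABCEF

Rel1 ∩ Rel2 = {ABF}.
B → CE applies, adding CE
Closure: {ABCEF}.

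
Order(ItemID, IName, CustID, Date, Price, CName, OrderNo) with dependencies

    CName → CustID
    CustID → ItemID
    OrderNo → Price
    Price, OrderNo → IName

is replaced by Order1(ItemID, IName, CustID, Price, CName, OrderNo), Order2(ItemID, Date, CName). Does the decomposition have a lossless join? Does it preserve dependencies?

lossy but dependency-preserving

Lossless test: (ItemID, CName)⁺ = {ItemID, CustID, CName}, which is a superkey of neither fragment — lossy.
Dependency preservation: every FD's attributes lie within a single fragment, so each can be enforced locally — preserved.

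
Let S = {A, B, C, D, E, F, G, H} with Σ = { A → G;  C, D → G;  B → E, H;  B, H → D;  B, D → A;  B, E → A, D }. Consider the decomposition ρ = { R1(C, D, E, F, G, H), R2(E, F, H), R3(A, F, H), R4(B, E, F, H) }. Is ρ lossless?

Chase test. Columns are A, B, C, D, E, F, G, H; row i has aⱼ where attribute j ∈ Ri, else bᵢⱼ.
Initial tableau (one row per fragment):
  row 1: b11 b12 a3 a4 a5 a6 a7 a8
  row 2: b21 b22 b23 b24 a5 a6 b27 a8
  row 3: a1 b32 b33 b34 b35 a6 b37 a8
  row 4: b41 a2 b43 b44 a5 a6 b47 a8
No row becomes fully distinguished — the join is lossy.

No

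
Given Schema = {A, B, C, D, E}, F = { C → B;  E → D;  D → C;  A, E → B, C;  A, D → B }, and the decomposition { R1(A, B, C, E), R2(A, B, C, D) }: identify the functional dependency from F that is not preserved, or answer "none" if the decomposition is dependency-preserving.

Check E → D: no single fragment contains all of {D, E}, and the restricted closure of {E} across the fragments never reaches {D}.
C → B is preserved.
D → C is preserved.
A, E → B, C is preserved.
A, D → B is preserved.

E → D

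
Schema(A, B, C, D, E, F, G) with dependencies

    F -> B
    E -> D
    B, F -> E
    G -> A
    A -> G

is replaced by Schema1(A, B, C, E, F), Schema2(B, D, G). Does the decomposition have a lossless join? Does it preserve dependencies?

lossy and not dependency-preserving

Lossless test: (B)⁺ = {B}, which is a superkey of neither fragment — lossy.
Dependency preservation: the restricted closure of {E} across the fragments never reaches {D}, so E → D cannot be enforced without a join — not preserved.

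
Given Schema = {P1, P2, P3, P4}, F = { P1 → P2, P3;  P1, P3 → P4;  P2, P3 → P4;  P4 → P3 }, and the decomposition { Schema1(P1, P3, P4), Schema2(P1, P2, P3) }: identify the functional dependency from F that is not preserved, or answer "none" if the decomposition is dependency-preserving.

P2, P3 → P4

Check P2, P3 → P4: no single fragment contains all of {P2, P3, P4}, and the restricted closure of {P2, P3} across the fragments never reaches {P4}.
P1 → P2, P3 is preserved.
P1, P3 → P4 is preserved.
P4 → P3 is preserved.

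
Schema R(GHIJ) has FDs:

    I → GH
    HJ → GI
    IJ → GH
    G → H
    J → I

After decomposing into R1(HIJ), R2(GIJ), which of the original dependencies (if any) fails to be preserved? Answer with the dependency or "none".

Check G → H: no single fragment contains all of {GH}, and the restricted closure of {G} across the fragments never reaches {H}.
I → GH is preserved.
HJ → GI is preserved.
IJ → GH is preserved.
J → I is preserved.

G → H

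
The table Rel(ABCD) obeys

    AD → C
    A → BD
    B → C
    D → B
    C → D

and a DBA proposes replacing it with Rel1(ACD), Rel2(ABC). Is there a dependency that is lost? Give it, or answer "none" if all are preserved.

AD → C lies within Rel1.
A → BD: restricted closure across fragments reaches BD.
B → C lies within Rel2.
D → B: restricted closure across fragments reaches B.
C → D lies within Rel1.
Every dependency is enforceable on the fragments, so the decomposition is dependency-preserving.

none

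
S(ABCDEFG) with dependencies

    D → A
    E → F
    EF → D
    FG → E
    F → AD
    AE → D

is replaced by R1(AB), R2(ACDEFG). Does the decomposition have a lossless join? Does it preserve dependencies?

lossy but dependency-preserving

Lossless test: (A)⁺ = {A}, which is a superkey of neither fragment — lossy.
Dependency preservation: every FD's attributes lie within a single fragment, so each can be enforced locally — preserved.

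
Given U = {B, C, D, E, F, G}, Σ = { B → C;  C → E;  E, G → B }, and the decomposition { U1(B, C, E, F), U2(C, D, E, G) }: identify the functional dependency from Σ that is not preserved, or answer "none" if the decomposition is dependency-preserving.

E, G → B

Check E, G → B: no single fragment contains all of {B, E, G}, and the restricted closure of {E, G} across the fragments never reaches {B}.
B → C is preserved.
C → E is preserved.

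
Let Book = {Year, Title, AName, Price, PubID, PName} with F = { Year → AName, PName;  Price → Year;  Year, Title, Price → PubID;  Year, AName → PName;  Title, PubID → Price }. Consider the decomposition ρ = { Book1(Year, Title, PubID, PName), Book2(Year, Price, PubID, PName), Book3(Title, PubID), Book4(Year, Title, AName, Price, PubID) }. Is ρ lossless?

Yes

Chase test. Columns are Year, Title, AName, Price, PubID, PName; row i has aⱼ where attribute j ∈ Booki, else bᵢⱼ.
Initial tableau (one row per fragment):
  row 1: a1 a2 b13 b14 a5 a6
  row 2: a1 b22 b23 a4 a5 a6
  row 3: b31 a2 b33 b34 a5 b36
  row 4: a1 a2 a3 a4 a5 b46
Rows 1 and 2 agree on Year; apply Year→AName, PName and equate their AName, PName entries.
Rows 1 and 4 agree on Year; apply Year→AName, PName and equate their AName, PName entries.
Rows 1 and 3 agree on Title, PubID; apply Title, PubID→Price and equate their Price entries.
Rows 1 and 4 agree on Title, PubID; apply Title, PubID→Price and equate their Price entries.
Rows 1 and 3 agree on Price; apply Price→Year and equate their Year entries.
Rows 1 and 3 agree on Year; apply Year→AName, PName and equate their AName, PName entries.
Row 1 is now all distinguished symbols — the join is lossless.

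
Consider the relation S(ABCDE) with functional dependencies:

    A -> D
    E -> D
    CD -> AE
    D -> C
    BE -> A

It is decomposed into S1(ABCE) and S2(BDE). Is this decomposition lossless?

Common attributes: S1 ∩ S2 = {BE}.
Closure of {BE}: E → D applies, adding D; D → C applies, adding C; BE → A applies, adding A. So (BE)⁺ = {ABCDE}.
This closure contains every attribute of S1, so S1 ∩ S2 → S1. The join is lossless.

Yes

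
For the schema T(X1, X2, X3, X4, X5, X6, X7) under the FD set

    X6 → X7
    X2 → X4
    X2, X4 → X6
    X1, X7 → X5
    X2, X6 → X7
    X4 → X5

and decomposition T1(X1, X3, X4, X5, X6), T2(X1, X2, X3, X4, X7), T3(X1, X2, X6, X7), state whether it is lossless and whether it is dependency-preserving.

lossless but not dependency-preserving

Lossless test (chase): Rows 1 and 3 agree on X6; apply X6→X7 and equate their X7 entries. Rows 2 and 3 agree on X2; apply X2→X4 and equate their X4 entries. Rows 2 and 3 agree on X2, X4; apply X2, X4→X6 and equate their X6 entries. Rows 1 and 2 agree on X1, X7; apply X1, X7→X5 and equate their X5 entries. Rows 1 and 3 agree on X1, X7; apply X1, X7→X5 and equate their X5 entries. Row 2 is now all distinguished symbols — the join is lossless.
Dependency preservation: the restricted closure of {X1, X7} across the fragments never reaches {X5}, so X1, X7 → X5 cannot be enforced without a join — not preserved.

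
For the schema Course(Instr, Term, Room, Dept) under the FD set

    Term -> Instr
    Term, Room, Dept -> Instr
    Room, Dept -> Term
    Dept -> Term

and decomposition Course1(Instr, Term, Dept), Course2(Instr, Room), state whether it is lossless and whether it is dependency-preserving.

Lossless test: (Instr)⁺ = {Instr}, which is a superkey of neither fragment — lossy.
Dependency preservation: Term, Room, Dept → Instr; Room, Dept → Term are not contained in any single fragment, but the restricted closure of each left-hand side across the fragments still reaches the right-hand side; the remaining FDs each lie inside some fragment. All dependencies are preserved.

lossy but dependency-preserving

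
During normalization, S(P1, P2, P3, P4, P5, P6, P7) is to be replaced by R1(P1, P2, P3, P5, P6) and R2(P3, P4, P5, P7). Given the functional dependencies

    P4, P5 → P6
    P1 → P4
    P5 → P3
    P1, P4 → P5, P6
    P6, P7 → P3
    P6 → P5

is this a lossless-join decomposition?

Common attributes: R1 ∩ R2 = {P3, P5}.
No dependency enlarges {P3, P5}, so (P3, P5)⁺ = {P3, P5}.
The closure contains neither all of R1 = {P1, P2, P3, P5, P6} nor all of R2 = {P3, P4, P5, P7}, so the common attributes are not a superkey of either fragment. The join is lossy.

No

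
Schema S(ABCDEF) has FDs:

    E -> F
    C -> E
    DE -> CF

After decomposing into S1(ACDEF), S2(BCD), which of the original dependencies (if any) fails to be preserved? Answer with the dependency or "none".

E → F lies within S1.
C → E lies within S1.
DE → CF lies within S1.
Every dependency is enforceable on the fragments, so the decomposition is dependency-preserving.

none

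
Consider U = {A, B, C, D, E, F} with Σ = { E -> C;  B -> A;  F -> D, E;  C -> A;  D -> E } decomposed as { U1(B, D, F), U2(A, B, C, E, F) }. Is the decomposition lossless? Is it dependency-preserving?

lossless but not dependency-preserving

Lossless test: (B, F)⁺ = {A, B, C, D, E, F}, which contains all of one fragment — lossless.
Dependency preservation: the restricted closure of {D} across the fragments never reaches {E}, so D → E cannot be enforced without a join — not preserved.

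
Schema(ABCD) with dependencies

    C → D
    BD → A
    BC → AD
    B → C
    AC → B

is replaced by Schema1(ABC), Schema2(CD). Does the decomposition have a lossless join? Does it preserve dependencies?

Lossless test: (C)⁺ = {CD}, which contains all of one fragment — lossless.
Dependency preservation: BD → A; BC → AD are not contained in any single fragment, but the restricted closure of each left-hand side across the fragments still reaches the right-hand side; the remaining FDs each lie inside some fragment. All dependencies are preserved.

lossless and dependency-preserving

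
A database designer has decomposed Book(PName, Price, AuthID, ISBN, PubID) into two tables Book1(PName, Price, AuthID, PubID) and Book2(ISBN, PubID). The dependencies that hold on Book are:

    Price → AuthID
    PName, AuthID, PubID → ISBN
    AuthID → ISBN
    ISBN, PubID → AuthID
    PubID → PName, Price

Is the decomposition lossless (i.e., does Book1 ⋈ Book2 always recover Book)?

Yes

Common attributes: Book1 ∩ Book2 = {PubID}.
Closure of {PubID}: PubID → PName, Price applies, adding PName, Price; Price → AuthID applies, adding AuthID; PName, AuthID, PubID → ISBN applies, adding ISBN. So (PubID)⁺ = {PName, Price, AuthID, ISBN, PubID}.
This closure contains every attribute of Book1, so Book1 ∩ Book2 → Book1. The join is lossless.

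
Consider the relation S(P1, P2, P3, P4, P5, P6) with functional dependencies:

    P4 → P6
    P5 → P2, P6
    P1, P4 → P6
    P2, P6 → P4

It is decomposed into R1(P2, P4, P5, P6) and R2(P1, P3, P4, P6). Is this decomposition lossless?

No

Common attributes: R1 ∩ R2 = {P4, P6}.
No dependency enlarges {P4, P6}, so (P4, P6)⁺ = {P4, P6}.
The closure contains neither all of R1 = {P2, P4, P5, P6} nor all of R2 = {P1, P3, P4, P6}, so the common attributes are not a superkey of either fragment. The join is lossy.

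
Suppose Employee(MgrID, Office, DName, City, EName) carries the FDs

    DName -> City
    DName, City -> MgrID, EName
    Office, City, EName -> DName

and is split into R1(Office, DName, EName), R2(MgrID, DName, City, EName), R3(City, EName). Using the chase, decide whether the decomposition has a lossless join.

Yes

Chase test. Columns are MgrID, Office, DName, City, EName; row i has aⱼ where attribute j ∈ Ri, else bᵢⱼ.
Initial tableau (one row per fragment):
  row 1: b11 a2 a3 b14 a5
  row 2: a1 b22 a3 a4 a5
  row 3: b31 b32 b33 a4 a5
Rows 1 and 2 agree on DName; apply DName→City and equate their City entries.
Rows 1 and 2 agree on DName, City; apply DName, City→MgrID, EName and equate their MgrID, EName entries.
Row 1 is now all distinguished symbols — the join is lossless.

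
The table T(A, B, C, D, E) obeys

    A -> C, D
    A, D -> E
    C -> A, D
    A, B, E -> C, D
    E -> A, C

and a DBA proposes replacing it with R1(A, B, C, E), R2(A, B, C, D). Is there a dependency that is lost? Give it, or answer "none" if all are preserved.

none

A → C, D lies within R2.
A, D → E: restricted closure across fragments reaches E.
C → A, D lies within R2.
A, B, E → C, D: restricted closure across fragments reaches C, D.
E → A, C lies within R1.
Every dependency is enforceable on the fragments, so the decomposition is dependency-preserving.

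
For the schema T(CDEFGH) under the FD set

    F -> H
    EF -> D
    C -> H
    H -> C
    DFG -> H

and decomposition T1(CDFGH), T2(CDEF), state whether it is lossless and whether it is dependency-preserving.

lossy but dependency-preserving

Lossless test: (CDF)⁺ = {CDFH}, which is a superkey of neither fragment — lossy.
Dependency preservation: every FD's attributes lie within a single fragment, so each can be enforced locally — preserved.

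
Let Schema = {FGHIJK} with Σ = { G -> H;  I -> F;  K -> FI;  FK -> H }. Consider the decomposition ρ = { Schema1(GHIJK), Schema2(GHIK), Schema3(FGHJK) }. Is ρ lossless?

Chase test. Columns are FGHIJK; row i has aⱼ where attribute j ∈ Schemai, else bᵢⱼ.
Initial tableau (one row per fragment):
  row 1: b11 a2 a3 a4 a5 a6
  row 2: b21 a2 a3 a4 b25 a6
  row 3: a1 a2 a3 b34 a5 a6
Rows 1 and 2 agree on I; apply I→F and equate their F entries.
Rows 1 and 3 agree on K; apply K→FI and equate their FI entries.
Row 1 is now all distinguished symbols — the join is lossless.

Yes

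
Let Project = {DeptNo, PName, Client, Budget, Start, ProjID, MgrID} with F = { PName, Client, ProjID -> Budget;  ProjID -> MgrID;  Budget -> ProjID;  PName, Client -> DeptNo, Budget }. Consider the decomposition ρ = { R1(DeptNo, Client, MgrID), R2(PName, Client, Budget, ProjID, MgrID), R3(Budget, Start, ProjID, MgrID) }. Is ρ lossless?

No

Chase test. Columns are DeptNo, PName, Client, Budget, Start, ProjID, MgrID; row i has aⱼ where attribute j ∈ Ri, else bᵢⱼ.
Initial tableau (one row per fragment):
  row 1: a1 b12 a3 b14 b15 b16 a7
  row 2: b21 a2 a3 a4 b25 a6 a7
  row 3: b31 b32 b33 a4 a5 a6 a7
No row becomes fully distinguished — the join is lossy.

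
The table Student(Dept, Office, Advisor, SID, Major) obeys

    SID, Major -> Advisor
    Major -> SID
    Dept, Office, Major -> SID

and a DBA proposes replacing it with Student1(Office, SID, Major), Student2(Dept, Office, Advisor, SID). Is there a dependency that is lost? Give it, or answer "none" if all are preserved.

SID, Major -> Advisor

Check SID, Major → Advisor: no single fragment contains all of {Advisor, SID, Major}, and the restricted closure of {SID, Major} across the fragments never reaches {Advisor}.
Major → SID is preserved.
Dept, Office, Major → SID is preserved.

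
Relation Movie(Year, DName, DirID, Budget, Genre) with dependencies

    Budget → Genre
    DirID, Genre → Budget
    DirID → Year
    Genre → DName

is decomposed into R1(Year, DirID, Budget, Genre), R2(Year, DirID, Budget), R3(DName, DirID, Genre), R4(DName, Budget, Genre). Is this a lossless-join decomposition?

Yes

Chase test. Columns are Year, DName, DirID, Budget, Genre; row i has aⱼ where attribute j ∈ Ri, else bᵢⱼ.
Initial tableau (one row per fragment):
  row 1: a1 b12 a3 a4 a5
  row 2: a1 b22 a3 a4 b25
  row 3: b31 a2 a3 b34 a5
  row 4: b41 a2 b43 a4 a5
Rows 1 and 2 agree on Budget; apply Budget→Genre and equate their Genre entries.
Rows 1 and 3 agree on DirID, Genre; apply DirID, Genre→Budget and equate their Budget entries.
Rows 1 and 3 agree on DirID; apply DirID→Year and equate their Year entries.
Rows 1 and 2 agree on Genre; apply Genre→DName and equate their DName entries.
Rows 1 and 3 agree on Genre; apply Genre→DName and equate their DName entries.
Row 1 is now all distinguished symbols — the join is lossless.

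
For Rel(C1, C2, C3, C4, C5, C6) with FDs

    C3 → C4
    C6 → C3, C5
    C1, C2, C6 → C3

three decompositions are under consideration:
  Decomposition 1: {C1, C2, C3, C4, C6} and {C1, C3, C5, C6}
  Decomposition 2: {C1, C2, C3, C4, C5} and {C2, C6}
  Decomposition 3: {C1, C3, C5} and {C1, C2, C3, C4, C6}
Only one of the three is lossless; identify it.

Decomposition 1

Decomposition 1: common = {C1, C3, C6}, closure = {C1, C3, C4, C5, C6} → lossless.
Decomposition 2: common = {C2}, closure = {C2} → lossy.
Decomposition 3: common = {C1, C3}, closure = {C1, C3, C4} → lossy.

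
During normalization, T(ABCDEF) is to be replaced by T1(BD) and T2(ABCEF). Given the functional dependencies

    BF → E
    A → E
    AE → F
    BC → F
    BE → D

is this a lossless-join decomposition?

No

Common attributes: T1 ∩ T2 = {B}.
No dependency enlarges {B}, so (B)⁺ = {B}.
The closure contains neither all of T1 = {BD} nor all of T2 = {ABCEF}, so the common attributes are not a superkey of either fragment. The join is lossy.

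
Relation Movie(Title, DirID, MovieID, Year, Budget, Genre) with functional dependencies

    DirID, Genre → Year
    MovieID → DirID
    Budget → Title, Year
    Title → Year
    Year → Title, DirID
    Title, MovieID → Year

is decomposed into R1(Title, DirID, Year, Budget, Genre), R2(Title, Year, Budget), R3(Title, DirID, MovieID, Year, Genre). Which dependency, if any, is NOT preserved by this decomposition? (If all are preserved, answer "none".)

DirID, Genre → Year lies within R1.
MovieID → DirID lies within R3.
Budget → Title, Year lies within R1.
Title → Year lies within R1.
Year → Title, DirID lies within R1.
Title, MovieID → Year lies within R3.
Every dependency is enforceable on the fragments, so the decomposition is dependency-preserving.

none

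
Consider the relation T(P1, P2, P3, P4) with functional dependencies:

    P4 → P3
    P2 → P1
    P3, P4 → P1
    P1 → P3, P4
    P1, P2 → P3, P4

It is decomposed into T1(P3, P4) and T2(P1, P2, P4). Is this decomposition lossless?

Common attributes: T1 ∩ T2 = {P4}.
Closure of {P4}: P4 → P3 applies, adding P3; P3, P4 → P1 applies, adding P1. So (P4)⁺ = {P1, P3, P4}.
This closure contains every attribute of T1, so T1 ∩ T2 → T1. The join is lossless.

Yes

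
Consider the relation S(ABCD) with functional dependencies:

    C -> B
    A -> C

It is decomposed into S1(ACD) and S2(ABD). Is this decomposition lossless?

Common attributes: S1 ∩ S2 = {AD}.
Closure of {AD}: A → C applies, adding C; C → B applies, adding B. So (AD)⁺ = {ABCD}.
This closure contains every attribute of S1, so S1 ∩ S2 → S1. The join is lossless.

Yes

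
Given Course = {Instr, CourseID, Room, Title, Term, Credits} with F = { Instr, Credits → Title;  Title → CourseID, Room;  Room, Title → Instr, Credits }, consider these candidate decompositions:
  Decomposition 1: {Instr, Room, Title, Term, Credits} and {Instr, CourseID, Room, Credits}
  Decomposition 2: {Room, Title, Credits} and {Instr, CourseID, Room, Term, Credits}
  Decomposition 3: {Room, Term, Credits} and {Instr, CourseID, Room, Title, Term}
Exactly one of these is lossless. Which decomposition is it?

Decomposition 1

Decomposition 1: common = {Instr, Room, Credits}, closure = {Instr, CourseID, Room, Title, Credits} → lossless.
Decomposition 2: common = {Room, Credits}, closure = {Room, Credits} → lossy.
Decomposition 3: common = {Room, Term}, closure = {Room, Term} → lossy.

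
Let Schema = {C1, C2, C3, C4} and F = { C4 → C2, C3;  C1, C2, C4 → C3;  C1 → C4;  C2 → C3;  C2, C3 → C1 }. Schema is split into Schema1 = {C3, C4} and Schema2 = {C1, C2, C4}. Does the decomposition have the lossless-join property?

Common attributes: Schema1 ∩ Schema2 = {C4}.
Closure of {C4}: C4 → C2, C3 applies, adding C2, C3; C2, C3 → C1 applies, adding C1. So (C4)⁺ = {C1, C2, C3, C4}.
This closure contains every attribute of Schema1, so Schema1 ∩ Schema2 → Schema1. The join is lossless.

Yes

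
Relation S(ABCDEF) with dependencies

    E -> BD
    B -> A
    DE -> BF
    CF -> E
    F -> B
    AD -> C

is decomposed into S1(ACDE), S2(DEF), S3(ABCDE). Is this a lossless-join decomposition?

Yes

Chase test. Columns are ABCDEF; row i has aⱼ where attribute j ∈ Si, else bᵢⱼ.
Initial tableau (one row per fragment):
  row 1: a1 b12 a3 a4 a5 b16
  row 2: b21 b22 b23 a4 a5 a6
  row 3: a1 a2 a3 a4 a5 b36
Rows 1 and 2 agree on E; apply E→BD and equate their BD entries.
Rows 1 and 3 agree on E; apply E→BD and equate their BD entries.
Rows 1 and 2 agree on B; apply B→A and equate their A entries.
Rows 1 and 2 agree on DE; apply DE→BF and equate their BF entries.
Rows 1 and 3 agree on DE; apply DE→BF and equate their BF entries.
Rows 1 and 2 agree on AD; apply AD→C and equate their C entries.
Row 1 is now all distinguished symbols — the join is lossless.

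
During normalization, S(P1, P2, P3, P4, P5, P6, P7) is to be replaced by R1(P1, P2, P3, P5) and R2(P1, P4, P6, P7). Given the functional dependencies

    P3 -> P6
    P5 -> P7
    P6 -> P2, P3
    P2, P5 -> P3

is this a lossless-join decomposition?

No

Common attributes: R1 ∩ R2 = {P1}.
No dependency enlarges {P1}, so (P1)⁺ = {P1}.
The closure contains neither all of R1 = {P1, P2, P3, P5} nor all of R2 = {P1, P4, P6, P7}, so the common attributes are not a superkey of either fragment. The join is lossy.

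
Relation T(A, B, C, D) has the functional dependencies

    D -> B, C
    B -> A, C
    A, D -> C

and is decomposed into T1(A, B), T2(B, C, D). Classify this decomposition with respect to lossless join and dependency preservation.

lossless and dependency-preserving

Lossless test: (B)⁺ = {A, B, C}, which contains all of one fragment — lossless.
Dependency preservation: B → A, C; A, D → C are not contained in any single fragment, but the restricted closure of each left-hand side across the fragments still reaches the right-hand side; the remaining FDs each lie inside some fragment. All dependencies are preserved.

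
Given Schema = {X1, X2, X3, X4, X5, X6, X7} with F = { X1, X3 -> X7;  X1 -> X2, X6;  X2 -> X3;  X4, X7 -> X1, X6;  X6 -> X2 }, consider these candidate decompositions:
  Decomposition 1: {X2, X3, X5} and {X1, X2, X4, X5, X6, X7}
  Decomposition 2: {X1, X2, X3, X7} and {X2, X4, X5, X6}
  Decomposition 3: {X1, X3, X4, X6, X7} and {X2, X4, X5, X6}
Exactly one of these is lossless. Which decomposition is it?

Decomposition 1: common = {X2, X5}, closure = {X2, X3, X5} → lossless.
Decomposition 2: common = {X2}, closure = {X2, X3} → lossy.
Decomposition 3: common = {X4, X6}, closure = {X2, X3, X4, X6} → lossy.

Decomposition 1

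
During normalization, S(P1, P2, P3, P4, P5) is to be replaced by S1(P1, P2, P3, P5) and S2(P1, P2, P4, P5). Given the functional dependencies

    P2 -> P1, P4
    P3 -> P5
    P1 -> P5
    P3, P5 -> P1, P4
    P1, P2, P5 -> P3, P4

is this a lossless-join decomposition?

Yes

Common attributes: S1 ∩ S2 = {P1, P2, P5}.
Closure of {P1, P2, P5}: P2 → P1, P4 applies, adding P4; P1, P2, P5 → P3, P4 applies, adding P3. So (P1, P2, P5)⁺ = {P1, P2, P3, P4, P5}.
This closure contains every attribute of S1, so S1 ∩ S2 → S1. The join is lossless.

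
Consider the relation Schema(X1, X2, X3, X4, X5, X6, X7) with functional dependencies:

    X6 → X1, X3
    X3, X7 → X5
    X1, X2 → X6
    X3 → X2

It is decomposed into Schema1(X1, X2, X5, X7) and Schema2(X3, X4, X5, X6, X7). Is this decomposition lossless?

No

Common attributes: Schema1 ∩ Schema2 = {X5, X7}.
No dependency enlarges {X5, X7}, so (X5, X7)⁺ = {X5, X7}.
The closure contains neither all of Schema1 = {X1, X2, X5, X7} nor all of Schema2 = {X3, X4, X5, X6, X7}, so the common attributes are not a superkey of either fragment. The join is lossy.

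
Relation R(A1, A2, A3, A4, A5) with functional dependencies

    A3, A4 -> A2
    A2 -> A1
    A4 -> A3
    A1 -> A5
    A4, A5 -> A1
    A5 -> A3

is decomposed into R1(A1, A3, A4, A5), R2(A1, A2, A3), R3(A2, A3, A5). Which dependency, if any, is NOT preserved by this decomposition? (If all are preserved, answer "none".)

Check A3, A4 → A2: no single fragment contains all of {A2, A3, A4}, and the restricted closure of {A3, A4} across the fragments never reaches {A2}.
A2 → A1 is preserved.
A4 → A3 is preserved.
A1 → A5 is preserved.
A4, A5 → A1 is preserved.
A5 → A3 is preserved.

A3, A4 -> A2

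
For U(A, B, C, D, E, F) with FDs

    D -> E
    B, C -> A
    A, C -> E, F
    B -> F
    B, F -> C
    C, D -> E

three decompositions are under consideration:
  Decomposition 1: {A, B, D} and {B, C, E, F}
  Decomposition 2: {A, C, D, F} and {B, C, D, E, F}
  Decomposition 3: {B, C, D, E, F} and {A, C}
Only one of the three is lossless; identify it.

Decomposition 1: common = {B}, closure = {A, B, C, E, F} → lossless.
Decomposition 2: common = {C, D, F}, closure = {C, D, E, F} → lossy.
Decomposition 3: common = {C}, closure = {C} → lossy.

Decomposition 1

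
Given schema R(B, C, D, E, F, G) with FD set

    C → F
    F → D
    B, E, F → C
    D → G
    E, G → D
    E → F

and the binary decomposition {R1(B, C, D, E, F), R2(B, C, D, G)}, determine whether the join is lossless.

Yes

Common attributes: R1 ∩ R2 = {B, C, D}.
Closure of {B, C, D}: C → F applies, adding F; D → G applies, adding G. So (B, C, D)⁺ = {B, C, D, F, G}.
This closure contains every attribute of R2, so R1 ∩ R2 → R2. The join is lossless.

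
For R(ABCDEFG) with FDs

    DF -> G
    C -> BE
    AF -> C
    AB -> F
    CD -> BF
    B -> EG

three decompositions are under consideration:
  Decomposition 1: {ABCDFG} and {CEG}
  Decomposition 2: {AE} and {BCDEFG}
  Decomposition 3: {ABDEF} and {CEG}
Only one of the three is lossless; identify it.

Decomposition 1: common = {CG}, closure = {BCEG} → lossless.
Decomposition 2: common = {E}, closure = {E} → lossy.
Decomposition 3: common = {E}, closure = {E} → lossy.

Decomposition 1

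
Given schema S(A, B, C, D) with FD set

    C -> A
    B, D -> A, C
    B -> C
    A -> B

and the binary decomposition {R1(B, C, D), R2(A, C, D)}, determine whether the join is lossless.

Yes

Common attributes: R1 ∩ R2 = {C, D}.
Closure of {C, D}: C → A applies, adding A; A → B applies, adding B. So (C, D)⁺ = {A, B, C, D}.
This closure contains every attribute of R1, so R1 ∩ R2 → R1. The join is lossless.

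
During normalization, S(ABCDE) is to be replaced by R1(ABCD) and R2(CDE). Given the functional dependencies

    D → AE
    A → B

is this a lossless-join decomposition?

Common attributes: R1 ∩ R2 = {CD}.
Closure of {CD}: D → AE applies, adding AE; A → B applies, adding B. So (CD)⁺ = {ABCDE}.
This closure contains every attribute of R1, so R1 ∩ R2 → R1. The join is lossless.

Yes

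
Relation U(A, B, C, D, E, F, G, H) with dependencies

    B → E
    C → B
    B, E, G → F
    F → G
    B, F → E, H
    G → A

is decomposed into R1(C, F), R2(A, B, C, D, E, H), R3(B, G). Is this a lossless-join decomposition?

No

Chase test. Columns are A, B, C, D, E, F, G, H; row i has aⱼ where attribute j ∈ Ri, else bᵢⱼ.
Initial tableau (one row per fragment):
  row 1: b11 b12 a3 b14 b15 a6 b17 b18
  row 2: a1 a2 a3 a4 a5 b26 b27 a8
  row 3: b31 a2 b33 b34 b35 b36 a7 b38
Rows 2 and 3 agree on B; apply B→E and equate their E entries.
Rows 1 and 2 agree on C; apply C→B and equate their B entries.
Rows 1 and 2 agree on B; apply B→E and equate their E entries.
No row becomes fully distinguished — the join is lossy.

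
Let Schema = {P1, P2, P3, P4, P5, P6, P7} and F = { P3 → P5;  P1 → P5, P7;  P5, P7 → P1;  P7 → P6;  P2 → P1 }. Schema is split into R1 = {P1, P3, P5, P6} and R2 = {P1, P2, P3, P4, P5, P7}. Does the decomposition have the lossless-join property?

Yes

Common attributes: R1 ∩ R2 = {P1, P3, P5}.
Closure of {P1, P3, P5}: P1 → P5, P7 applies, adding P7; P7 → P6 applies, adding P6. So (P1, P3, P5)⁺ = {P1, P3, P5, P6, P7}.
This closure contains every attribute of R1, so R1 ∩ R2 → R1. The join is lossless.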